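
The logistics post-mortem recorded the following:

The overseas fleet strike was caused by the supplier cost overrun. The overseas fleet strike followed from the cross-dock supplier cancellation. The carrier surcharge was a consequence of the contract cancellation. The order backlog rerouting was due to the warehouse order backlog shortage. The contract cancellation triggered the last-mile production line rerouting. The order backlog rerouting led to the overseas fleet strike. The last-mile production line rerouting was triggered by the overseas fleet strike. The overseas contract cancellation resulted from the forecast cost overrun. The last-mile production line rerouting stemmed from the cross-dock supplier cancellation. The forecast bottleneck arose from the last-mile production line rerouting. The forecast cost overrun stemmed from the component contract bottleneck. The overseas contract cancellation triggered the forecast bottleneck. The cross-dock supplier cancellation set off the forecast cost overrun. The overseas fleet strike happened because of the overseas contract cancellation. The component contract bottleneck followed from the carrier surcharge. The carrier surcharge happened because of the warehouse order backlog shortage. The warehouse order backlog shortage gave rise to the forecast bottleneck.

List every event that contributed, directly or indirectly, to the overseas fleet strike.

Immediate causes of the overseas fleet strike: the cross-dock supplier cancellation, the supplier cost overrun, the overseas contract cancellation, the order backlog rerouting.
Further upstream: the contract cancellation, the warehouse order backlog shortage, the carrier surcharge, the component contract bottleneck, the forecast cost overrun.

the carrier surcharge, the component contract bottleneck, the contract cancellation, the cross-dock supplier cancellation, the forecast cost overrun, the order backlog rerouting, the overseas contract cancellation, the supplier cost overrun, the warehouse order backlog shortage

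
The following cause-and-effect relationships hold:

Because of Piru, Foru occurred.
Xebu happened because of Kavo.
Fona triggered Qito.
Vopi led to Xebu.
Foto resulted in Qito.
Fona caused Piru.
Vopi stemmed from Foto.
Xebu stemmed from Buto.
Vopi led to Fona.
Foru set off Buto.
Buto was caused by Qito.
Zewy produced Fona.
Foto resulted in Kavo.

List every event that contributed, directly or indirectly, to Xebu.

Buto, Fona, Foru, Foto, Kavo, Piru, Qito, Vopi, Zewy

Immediate causes of Xebu: Vopi, Kavo, Buto.
Further upstream: Foto, Zewy, Fona, Piru, Qito, Foru.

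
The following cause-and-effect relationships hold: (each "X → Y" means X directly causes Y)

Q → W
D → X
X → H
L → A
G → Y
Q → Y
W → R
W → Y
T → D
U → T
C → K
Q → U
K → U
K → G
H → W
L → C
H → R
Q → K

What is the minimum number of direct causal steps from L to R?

8

Shortest chain: L → C → K → U → T → D → X → H → R.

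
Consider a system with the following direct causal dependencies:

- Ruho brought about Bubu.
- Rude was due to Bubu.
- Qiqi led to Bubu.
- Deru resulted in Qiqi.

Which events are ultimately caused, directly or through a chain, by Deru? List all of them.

Bubu, Qiqi, Rude

Direct effects: Qiqi.
2 steps out: Bubu.
3 steps out: Rude.
Not reachable from it: Ruho.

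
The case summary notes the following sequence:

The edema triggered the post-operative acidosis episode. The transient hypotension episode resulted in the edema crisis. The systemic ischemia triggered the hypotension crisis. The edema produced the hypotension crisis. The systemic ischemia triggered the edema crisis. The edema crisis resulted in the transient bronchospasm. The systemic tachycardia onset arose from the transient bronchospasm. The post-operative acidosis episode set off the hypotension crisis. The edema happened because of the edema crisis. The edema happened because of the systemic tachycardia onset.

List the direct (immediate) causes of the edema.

Upstream contributors include the systemic ischemia, the transient bronchospasm, the transient hypotension episode, but only the edema crisis, the systemic tachycardia onset feed directly into the edema.

the edema crisis, the systemic tachycardia onset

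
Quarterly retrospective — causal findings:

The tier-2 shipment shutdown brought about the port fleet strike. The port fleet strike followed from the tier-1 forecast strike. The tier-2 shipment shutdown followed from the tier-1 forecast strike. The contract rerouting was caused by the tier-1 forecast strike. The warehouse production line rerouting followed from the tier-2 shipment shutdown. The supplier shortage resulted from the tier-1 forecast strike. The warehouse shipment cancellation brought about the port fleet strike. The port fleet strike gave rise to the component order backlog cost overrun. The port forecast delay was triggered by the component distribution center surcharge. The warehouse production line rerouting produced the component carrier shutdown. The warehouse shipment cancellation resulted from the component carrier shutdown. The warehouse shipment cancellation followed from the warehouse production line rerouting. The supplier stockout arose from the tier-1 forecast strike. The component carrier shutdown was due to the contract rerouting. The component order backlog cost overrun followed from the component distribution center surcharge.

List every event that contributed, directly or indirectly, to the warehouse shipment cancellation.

Immediate causes of the warehouse shipment cancellation: the warehouse production line rerouting, the component carrier shutdown.
Further upstream: the tier-1 forecast strike, the contract rerouting, the tier-2 shipment shutdown.

the component carrier shutdown, the contract rerouting, the tier-1 forecast strike, the tier-2 shipment shutdown, the warehouse production line rerouting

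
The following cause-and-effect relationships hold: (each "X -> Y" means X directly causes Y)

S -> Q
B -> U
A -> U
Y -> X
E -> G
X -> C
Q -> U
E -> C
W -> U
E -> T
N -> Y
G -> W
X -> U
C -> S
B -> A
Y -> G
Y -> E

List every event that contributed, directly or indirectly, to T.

Immediate cause of T: E.
Further upstream: N, Y.

E, N, Y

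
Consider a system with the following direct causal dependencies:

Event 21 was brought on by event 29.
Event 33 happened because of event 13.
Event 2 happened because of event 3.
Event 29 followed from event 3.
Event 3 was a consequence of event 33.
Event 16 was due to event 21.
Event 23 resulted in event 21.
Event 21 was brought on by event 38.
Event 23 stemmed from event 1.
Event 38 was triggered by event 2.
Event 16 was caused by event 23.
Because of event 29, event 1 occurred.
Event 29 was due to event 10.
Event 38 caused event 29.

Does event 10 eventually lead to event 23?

Yes

There is a causal chain: event 10 → event 29 → event 1 → event 23.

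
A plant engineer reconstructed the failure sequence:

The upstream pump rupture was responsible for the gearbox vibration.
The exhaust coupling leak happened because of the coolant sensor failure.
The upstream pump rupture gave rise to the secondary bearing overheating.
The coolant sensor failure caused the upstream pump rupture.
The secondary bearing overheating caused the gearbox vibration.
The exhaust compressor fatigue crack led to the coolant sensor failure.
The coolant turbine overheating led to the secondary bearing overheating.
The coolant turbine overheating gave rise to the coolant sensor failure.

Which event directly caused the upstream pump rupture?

Upstream contributors include the coolant turbine overheating, the exhaust compressor fatigue crack, but only the coolant sensor failure feeds directly into the upstream pump rupture.

the coolant sensor failure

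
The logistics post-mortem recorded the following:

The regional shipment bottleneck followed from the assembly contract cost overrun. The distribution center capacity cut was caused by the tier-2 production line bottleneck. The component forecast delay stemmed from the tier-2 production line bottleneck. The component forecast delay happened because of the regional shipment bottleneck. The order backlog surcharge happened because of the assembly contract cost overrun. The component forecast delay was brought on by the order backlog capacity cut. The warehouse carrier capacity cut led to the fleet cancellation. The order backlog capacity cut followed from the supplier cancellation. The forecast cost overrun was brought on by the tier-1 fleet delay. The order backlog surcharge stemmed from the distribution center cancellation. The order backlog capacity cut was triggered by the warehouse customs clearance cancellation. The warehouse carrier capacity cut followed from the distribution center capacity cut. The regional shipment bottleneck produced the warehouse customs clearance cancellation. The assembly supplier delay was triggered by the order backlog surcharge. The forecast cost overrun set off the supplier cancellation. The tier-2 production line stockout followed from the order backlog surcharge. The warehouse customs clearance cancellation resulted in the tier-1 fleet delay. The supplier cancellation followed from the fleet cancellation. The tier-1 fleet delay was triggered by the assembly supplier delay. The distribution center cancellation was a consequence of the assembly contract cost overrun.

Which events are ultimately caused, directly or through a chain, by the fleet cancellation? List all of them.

Direct effects: the supplier cancellation.
2 steps out: the order backlog capacity cut.
3 steps out: the component forecast delay.
Not reachable from it: the assembly contract cost overrun, the distribution center cancellation, the regional shipment bottleneck, the order backlog surcharge, the tier-2 production line bottleneck, the assembly supplier delay, the distribution center capacity cut, the warehouse carrier capacity cut, the warehouse customs clearance cancellation, the tier-1 fleet delay, the tier-2 production line stockout, the forecast cost overrun.

the component forecast delay, the order backlog capacity cut, the supplier cancellation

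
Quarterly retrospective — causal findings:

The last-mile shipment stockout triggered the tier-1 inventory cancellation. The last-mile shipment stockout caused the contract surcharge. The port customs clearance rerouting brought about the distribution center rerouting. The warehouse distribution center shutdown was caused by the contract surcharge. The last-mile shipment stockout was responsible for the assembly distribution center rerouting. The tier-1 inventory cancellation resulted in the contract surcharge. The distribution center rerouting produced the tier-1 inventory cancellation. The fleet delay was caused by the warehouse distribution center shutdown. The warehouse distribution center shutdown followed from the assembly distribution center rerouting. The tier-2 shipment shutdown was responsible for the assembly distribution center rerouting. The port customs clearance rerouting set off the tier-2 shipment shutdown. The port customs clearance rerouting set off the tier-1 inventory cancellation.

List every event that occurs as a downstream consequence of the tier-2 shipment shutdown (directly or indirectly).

the assembly distribution center rerouting, the fleet delay, the warehouse distribution center shutdown

Direct effects: the assembly distribution center rerouting.
2 steps out: the warehouse distribution center shutdown.
3 steps out: the fleet delay.
Not reachable from it: the port customs clearance rerouting, the distribution center rerouting, the last-mile shipment stockout, the tier-1 inventory cancellation, the contract surcharge.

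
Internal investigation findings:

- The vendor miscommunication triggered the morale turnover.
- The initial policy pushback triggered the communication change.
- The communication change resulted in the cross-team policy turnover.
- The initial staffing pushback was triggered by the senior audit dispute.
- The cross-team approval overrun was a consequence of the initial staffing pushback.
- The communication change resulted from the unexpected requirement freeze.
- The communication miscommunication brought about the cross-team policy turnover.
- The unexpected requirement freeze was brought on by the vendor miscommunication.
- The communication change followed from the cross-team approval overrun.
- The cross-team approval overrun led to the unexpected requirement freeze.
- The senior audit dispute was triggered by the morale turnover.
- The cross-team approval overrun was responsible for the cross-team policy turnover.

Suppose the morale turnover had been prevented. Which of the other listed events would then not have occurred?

the cross-team approval overrun, the initial staffing pushback, the senior audit dispute

Downstream of the morale turnover: the senior audit dispute, the initial staffing pushback, the cross-team approval overrun, the unexpected requirement freeze, the communication change, the cross-team policy turnover.
Of those, still caused via another path: the unexpected requirement freeze, the communication change, the cross-team policy turnover.
The remainder have no surviving cause.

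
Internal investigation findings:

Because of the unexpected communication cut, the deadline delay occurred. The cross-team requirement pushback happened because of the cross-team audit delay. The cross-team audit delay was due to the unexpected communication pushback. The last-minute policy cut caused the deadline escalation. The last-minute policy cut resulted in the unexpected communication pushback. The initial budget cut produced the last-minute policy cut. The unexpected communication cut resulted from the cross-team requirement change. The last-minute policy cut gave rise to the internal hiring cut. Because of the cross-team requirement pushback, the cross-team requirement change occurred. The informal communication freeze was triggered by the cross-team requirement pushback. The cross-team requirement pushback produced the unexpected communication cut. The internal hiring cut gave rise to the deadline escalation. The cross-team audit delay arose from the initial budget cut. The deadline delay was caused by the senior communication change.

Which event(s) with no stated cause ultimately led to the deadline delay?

Tracing upstream from the deadline delay: the deadline delay ← the unexpected communication cut ← the cross-team requirement pushback ← the cross-team audit delay ← the initial budget cut.
A separate upstream branch: the deadline delay ← the senior communication change.
Each of those chain origins has no stated cause.

the initial budget cut, the senior communication change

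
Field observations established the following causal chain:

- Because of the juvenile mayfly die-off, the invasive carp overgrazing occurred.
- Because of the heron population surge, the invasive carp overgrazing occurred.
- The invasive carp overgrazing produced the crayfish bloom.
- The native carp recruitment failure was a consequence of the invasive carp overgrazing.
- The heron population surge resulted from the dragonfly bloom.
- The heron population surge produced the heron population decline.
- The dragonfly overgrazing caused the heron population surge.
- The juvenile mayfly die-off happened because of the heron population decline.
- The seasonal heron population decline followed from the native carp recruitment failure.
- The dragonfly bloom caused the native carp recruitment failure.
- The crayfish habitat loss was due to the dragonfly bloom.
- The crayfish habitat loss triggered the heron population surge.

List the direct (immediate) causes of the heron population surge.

the crayfish habitat loss, the dragonfly bloom, the dragonfly overgrazing → the heron population surge with nothing further upstream stated.

the crayfish habitat loss, the dragonfly bloom, the dragonfly overgrazing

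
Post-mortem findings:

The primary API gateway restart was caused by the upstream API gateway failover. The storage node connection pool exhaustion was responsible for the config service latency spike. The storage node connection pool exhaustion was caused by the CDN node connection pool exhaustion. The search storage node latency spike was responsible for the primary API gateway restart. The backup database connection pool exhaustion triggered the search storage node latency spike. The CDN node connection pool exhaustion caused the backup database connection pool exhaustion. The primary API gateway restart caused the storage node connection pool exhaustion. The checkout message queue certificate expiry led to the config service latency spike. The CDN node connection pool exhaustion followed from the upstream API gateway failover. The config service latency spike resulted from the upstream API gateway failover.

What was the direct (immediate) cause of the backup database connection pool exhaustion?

Upstream contributors include the upstream API gateway failover, but only the CDN node connection pool exhaustion feeds directly into the backup database connection pool exhaustion.

the CDN node connection pool exhaustion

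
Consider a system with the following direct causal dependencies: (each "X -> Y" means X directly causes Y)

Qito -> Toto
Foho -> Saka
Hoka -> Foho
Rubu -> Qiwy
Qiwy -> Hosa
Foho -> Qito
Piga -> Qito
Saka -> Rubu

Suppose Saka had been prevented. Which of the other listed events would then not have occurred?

Hosa, Qiwy, Rubu

Downstream of Saka: Rubu, Qiwy, Hosa.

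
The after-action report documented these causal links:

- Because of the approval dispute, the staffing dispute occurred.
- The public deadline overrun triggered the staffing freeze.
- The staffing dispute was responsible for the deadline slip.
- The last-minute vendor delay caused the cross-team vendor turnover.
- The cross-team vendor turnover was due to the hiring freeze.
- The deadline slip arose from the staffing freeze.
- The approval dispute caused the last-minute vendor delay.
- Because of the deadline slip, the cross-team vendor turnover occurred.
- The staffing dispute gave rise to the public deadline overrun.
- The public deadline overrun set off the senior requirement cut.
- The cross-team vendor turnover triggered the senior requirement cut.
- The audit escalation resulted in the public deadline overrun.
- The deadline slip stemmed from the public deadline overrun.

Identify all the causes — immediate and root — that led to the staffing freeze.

the approval dispute, the audit escalation, the public deadline overrun, the staffing dispute

Immediate cause of the staffing freeze: the public deadline overrun.
Further upstream: the approval dispute, the staffing dispute, the audit escalation.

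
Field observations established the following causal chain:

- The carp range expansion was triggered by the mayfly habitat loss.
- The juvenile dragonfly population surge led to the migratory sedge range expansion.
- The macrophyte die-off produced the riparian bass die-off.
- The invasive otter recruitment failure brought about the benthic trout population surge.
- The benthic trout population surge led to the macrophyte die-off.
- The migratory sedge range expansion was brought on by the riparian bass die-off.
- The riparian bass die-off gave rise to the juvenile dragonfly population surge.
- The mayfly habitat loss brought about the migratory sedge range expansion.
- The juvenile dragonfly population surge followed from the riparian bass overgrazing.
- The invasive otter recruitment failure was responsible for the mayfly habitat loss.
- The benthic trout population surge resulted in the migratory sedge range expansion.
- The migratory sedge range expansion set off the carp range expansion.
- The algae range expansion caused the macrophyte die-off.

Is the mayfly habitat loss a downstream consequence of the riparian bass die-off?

No

The riparian bass die-off leads to the juvenile dragonfly population surge, the migratory sedge range expansion, the carp range expansion; the mayfly habitat loss is not among them.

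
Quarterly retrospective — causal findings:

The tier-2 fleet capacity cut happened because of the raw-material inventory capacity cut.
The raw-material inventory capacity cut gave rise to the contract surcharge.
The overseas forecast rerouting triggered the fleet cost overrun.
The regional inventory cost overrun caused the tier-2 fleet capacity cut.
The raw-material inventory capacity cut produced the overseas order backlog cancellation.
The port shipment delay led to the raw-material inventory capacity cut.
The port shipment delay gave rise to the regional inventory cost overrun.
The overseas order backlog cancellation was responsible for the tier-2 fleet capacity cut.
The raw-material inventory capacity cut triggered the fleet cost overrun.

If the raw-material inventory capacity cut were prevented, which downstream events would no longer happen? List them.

the contract surcharge, the overseas order backlog cancellation

Downstream of the raw-material inventory capacity cut: the fleet cost overrun, the contract surcharge, the overseas order backlog cancellation, the tier-2 fleet capacity cut.
Of those, still caused via another path: the fleet cost overrun, the tier-2 fleet capacity cut.
The remainder have no surviving cause.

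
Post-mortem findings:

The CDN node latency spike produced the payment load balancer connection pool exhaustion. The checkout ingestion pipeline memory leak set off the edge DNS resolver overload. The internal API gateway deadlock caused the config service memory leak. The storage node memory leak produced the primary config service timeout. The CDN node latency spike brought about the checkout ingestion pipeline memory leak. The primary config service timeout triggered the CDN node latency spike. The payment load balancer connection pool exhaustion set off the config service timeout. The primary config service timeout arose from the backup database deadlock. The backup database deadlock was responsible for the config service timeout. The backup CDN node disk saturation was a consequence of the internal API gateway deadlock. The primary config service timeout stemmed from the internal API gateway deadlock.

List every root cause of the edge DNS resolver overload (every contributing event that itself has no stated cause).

the backup database deadlock, the internal API gateway deadlock, the storage node memory leak

Tracing upstream from the edge DNS resolver overload: the edge DNS resolver overload ← the checkout ingestion pipeline memory leak ← the CDN node latency spike ← the primary config service timeout ← the internal API gateway deadlock.
A separate upstream branch: the edge DNS resolver overload ← the checkout ingestion pipeline memory leak ← the CDN node latency spike ← the primary config service timeout ← the backup database deadlock.
A separate upstream branch: the edge DNS resolver overload ← the checkout ingestion pipeline memory leak ← the CDN node latency spike ← the primary config service timeout ← the storage node memory leak.
Each of those chain origins has no stated cause.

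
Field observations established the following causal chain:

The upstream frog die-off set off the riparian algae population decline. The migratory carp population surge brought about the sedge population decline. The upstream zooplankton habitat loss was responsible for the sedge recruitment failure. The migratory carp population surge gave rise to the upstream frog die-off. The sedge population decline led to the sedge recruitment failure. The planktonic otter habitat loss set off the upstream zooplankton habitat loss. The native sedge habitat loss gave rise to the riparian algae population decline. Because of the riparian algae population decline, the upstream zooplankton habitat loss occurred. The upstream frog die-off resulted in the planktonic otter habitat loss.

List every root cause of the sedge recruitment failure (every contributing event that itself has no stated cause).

Tracing upstream from the sedge recruitment failure: the sedge recruitment failure ← the sedge population decline ← the migratory carp population surge.
A separate upstream branch: the sedge recruitment failure ← the upstream zooplankton habitat loss ← the riparian algae population decline ← the native sedge habitat loss.
Each of those chain origins has no stated cause.

the migratory carp population surge, the native sedge habitat loss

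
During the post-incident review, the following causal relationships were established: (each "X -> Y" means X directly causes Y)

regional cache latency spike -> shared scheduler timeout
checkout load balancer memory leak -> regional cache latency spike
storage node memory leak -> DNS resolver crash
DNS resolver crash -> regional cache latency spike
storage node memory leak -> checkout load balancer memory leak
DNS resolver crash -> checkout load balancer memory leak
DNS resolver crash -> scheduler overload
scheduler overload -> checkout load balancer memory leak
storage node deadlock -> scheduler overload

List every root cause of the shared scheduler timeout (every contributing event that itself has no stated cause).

Tracing upstream from the shared scheduler timeout: the shared scheduler timeout ← the regional cache latency spike ← the DNS resolver crash ← the storage node memory leak.
A separate upstream branch: the shared scheduler timeout ← the regional cache latency spike ← the checkout load balancer memory leak ← the scheduler overload ← the storage node deadlock.
Each of those chain origins has no stated cause.

the storage node deadlock, the storage node memory leak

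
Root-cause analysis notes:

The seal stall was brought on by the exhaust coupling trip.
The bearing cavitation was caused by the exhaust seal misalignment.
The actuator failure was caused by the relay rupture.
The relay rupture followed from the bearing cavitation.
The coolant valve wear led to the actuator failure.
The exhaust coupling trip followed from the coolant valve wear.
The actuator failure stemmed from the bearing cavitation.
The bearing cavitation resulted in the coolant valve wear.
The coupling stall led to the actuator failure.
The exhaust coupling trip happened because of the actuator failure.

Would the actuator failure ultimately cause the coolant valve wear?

No

The actuator failure leads to the exhaust coupling trip, the seal stall; the coolant valve wear is not among them.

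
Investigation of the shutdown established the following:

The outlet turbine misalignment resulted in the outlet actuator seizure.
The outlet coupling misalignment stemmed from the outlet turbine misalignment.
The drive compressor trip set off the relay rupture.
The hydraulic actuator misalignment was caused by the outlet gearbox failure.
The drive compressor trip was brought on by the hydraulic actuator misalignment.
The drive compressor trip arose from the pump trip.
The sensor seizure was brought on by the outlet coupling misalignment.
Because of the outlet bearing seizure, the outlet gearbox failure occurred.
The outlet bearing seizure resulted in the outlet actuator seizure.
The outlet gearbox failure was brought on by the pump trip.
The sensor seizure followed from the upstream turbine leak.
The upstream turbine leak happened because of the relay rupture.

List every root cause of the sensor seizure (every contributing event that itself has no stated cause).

Tracing upstream from the sensor seizure: the sensor seizure ← the upstream turbine leak ← the relay rupture ← the drive compressor trip ← the hydraulic actuator misalignment ← the outlet gearbox failure ← the outlet bearing seizure.
A separate upstream branch: the sensor seizure ← the upstream turbine leak ← the relay rupture ← the drive compressor trip ← the pump trip.
A separate upstream branch: the sensor seizure ← the outlet coupling misalignment ← the outlet turbine misalignment.
Each of those chain origins has no stated cause.

the outlet bearing seizure, the outlet turbine misalignment, the pump trip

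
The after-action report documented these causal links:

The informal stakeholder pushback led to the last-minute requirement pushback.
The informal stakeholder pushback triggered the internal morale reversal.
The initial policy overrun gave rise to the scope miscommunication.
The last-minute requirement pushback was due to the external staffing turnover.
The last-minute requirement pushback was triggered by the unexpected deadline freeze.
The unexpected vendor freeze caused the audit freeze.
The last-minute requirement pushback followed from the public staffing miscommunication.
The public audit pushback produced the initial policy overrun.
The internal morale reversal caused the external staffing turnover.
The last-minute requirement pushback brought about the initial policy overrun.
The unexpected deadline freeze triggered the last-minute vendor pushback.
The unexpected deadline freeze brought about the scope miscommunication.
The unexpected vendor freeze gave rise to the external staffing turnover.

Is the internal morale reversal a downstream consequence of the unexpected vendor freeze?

No

The unexpected vendor freeze leads to the external staffing turnover, the last-minute requirement pushback, the audit freeze, the initial policy overrun, the scope miscommunication; the internal morale reversal is not among them.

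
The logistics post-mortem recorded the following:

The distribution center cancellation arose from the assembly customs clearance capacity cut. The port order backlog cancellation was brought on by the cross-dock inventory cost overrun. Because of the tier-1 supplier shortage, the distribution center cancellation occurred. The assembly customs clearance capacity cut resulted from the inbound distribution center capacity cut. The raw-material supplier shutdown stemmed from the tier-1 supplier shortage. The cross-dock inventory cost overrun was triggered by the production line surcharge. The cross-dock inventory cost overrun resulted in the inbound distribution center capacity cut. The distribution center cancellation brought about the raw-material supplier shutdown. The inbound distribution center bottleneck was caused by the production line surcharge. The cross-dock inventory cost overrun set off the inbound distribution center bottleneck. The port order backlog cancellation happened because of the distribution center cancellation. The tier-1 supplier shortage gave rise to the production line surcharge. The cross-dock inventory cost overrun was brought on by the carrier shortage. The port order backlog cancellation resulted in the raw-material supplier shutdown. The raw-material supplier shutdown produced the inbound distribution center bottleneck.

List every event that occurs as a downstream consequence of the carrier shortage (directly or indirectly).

Direct effects: the cross-dock inventory cost overrun.
2 steps out: the inbound distribution center capacity cut, the port order backlog cancellation, the inbound distribution center bottleneck.
3 steps out: the assembly customs clearance capacity cut, the raw-material supplier shutdown.
4 steps out: the distribution center cancellation.
Not reachable from it: the tier-1 supplier shortage, the production line surcharge.

the assembly customs clearance capacity cut, the cross-dock inventory cost overrun, the distribution center cancellation, the inbound distribution center bottleneck, the inbound distribution center capacity cut, the port order backlog cancellation, the raw-material supplier shutdown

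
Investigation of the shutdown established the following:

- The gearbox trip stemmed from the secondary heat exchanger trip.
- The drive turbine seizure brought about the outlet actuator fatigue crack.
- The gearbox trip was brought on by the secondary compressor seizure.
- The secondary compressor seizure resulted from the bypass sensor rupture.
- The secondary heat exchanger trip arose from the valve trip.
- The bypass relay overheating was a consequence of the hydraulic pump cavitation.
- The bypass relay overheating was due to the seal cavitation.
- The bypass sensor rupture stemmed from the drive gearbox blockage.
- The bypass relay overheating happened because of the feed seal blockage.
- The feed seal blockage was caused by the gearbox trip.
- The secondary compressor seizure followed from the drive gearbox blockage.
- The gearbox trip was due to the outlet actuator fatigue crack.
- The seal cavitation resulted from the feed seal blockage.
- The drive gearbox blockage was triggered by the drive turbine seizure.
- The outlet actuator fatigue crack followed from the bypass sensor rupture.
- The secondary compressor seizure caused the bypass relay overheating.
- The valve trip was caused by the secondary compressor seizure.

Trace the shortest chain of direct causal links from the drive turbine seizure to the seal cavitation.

the drive turbine seizure → the outlet actuator fatigue crack → the gearbox trip → the feed seal blockage → the seal cavitation

the drive turbine seizure → the outlet actuator fatigue crack
the outlet actuator fatigue crack → the gearbox trip
the gearbox trip → the feed seal blockage
the feed seal blockage → the seal cavitation
Length: 4 steps.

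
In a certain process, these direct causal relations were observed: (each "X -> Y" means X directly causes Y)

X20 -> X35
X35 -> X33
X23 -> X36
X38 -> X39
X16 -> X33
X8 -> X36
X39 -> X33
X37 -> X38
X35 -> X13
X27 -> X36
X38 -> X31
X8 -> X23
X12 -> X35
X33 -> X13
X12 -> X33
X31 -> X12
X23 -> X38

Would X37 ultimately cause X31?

There is a causal chain: X37 → X38 → X31.

Yes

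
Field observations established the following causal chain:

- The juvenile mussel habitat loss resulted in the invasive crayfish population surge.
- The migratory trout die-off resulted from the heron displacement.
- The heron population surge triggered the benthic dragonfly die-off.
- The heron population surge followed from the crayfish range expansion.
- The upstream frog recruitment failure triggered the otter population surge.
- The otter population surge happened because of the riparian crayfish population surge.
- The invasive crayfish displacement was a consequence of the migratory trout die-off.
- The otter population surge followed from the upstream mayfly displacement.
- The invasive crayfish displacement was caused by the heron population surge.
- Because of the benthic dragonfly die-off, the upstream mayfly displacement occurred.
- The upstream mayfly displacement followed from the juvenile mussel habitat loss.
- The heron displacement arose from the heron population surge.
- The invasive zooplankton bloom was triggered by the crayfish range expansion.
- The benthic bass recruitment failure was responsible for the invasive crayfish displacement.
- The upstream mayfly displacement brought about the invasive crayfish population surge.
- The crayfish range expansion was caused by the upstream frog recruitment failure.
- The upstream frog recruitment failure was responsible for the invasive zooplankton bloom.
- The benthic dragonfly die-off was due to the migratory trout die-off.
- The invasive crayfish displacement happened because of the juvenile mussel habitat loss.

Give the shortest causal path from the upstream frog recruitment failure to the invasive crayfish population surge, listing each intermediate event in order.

the upstream frog recruitment failure → the crayfish range expansion
the crayfish range expansion → the heron population surge
the heron population surge → the benthic dragonfly die-off
the benthic dragonfly die-off → the upstream mayfly displacement
the upstream mayfly displacement → the invasive crayfish population surge
Length: 5 steps.

the upstream frog recruitment failure → the crayfish range expansion → the heron population surge → the benthic dragonfly die-off → the upstream mayfly displacement → the invasive crayfish population surge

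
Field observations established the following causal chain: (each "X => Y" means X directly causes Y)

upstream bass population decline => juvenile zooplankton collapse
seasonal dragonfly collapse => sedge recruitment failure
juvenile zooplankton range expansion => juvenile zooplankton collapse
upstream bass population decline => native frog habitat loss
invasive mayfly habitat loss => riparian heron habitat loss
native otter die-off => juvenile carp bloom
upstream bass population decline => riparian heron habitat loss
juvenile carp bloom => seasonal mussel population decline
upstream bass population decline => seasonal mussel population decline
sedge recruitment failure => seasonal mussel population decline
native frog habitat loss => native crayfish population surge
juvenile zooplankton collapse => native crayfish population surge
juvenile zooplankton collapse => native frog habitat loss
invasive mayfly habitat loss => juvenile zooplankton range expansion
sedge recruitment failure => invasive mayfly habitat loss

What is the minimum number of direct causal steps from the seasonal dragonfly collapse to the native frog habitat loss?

5

Shortest chain: the seasonal dragonfly collapse → the sedge recruitment failure → the invasive mayfly habitat loss → the juvenile zooplankton range expansion → the juvenile zooplankton collapse → the native frog habitat loss.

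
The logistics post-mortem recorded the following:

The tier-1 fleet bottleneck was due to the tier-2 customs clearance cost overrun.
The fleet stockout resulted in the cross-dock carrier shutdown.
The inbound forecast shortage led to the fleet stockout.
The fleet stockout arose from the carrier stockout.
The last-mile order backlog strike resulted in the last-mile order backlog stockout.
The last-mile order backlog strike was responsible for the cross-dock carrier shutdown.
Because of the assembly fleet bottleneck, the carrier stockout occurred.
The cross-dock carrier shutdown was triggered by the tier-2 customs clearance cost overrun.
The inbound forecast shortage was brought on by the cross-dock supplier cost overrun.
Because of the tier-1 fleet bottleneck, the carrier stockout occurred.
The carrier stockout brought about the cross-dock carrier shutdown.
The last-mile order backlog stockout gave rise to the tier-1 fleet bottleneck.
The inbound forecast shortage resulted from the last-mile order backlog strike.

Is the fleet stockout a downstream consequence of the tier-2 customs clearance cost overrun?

There is a causal chain: the tier-2 customs clearance cost overrun → the tier-1 fleet bottleneck → the carrier stockout → the fleet stockout.

Yes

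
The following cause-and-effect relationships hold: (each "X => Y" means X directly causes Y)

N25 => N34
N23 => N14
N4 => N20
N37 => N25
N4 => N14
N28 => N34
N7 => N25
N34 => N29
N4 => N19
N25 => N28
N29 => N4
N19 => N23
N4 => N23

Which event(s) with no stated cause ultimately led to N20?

Tracing upstream from N20: N20 ← N4 ← N29 ← N34 ← N25 ← N37.
A separate upstream branch: N20 ← N4 ← N29 ← N34 ← N25 ← N7.
Each of those chain origins has no stated cause.

N37, N7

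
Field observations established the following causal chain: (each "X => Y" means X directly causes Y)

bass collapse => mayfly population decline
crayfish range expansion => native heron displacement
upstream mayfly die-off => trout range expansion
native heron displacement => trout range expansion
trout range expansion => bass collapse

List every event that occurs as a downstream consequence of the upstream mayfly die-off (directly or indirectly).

the bass collapse, the mayfly population decline, the trout range expansion

Direct effects: the trout range expansion.
2 steps out: the bass collapse.
3 steps out: the mayfly population decline.
Not reachable from it: the crayfish range expansion, the native heron displacement.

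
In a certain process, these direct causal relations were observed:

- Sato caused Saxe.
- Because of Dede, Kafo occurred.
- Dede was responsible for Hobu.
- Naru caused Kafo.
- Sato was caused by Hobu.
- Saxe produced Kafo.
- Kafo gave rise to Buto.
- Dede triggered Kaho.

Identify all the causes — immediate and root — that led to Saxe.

Immediate cause of Saxe: Sato.
Further upstream: Dede, Hobu.

Dede, Hobu, Sato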